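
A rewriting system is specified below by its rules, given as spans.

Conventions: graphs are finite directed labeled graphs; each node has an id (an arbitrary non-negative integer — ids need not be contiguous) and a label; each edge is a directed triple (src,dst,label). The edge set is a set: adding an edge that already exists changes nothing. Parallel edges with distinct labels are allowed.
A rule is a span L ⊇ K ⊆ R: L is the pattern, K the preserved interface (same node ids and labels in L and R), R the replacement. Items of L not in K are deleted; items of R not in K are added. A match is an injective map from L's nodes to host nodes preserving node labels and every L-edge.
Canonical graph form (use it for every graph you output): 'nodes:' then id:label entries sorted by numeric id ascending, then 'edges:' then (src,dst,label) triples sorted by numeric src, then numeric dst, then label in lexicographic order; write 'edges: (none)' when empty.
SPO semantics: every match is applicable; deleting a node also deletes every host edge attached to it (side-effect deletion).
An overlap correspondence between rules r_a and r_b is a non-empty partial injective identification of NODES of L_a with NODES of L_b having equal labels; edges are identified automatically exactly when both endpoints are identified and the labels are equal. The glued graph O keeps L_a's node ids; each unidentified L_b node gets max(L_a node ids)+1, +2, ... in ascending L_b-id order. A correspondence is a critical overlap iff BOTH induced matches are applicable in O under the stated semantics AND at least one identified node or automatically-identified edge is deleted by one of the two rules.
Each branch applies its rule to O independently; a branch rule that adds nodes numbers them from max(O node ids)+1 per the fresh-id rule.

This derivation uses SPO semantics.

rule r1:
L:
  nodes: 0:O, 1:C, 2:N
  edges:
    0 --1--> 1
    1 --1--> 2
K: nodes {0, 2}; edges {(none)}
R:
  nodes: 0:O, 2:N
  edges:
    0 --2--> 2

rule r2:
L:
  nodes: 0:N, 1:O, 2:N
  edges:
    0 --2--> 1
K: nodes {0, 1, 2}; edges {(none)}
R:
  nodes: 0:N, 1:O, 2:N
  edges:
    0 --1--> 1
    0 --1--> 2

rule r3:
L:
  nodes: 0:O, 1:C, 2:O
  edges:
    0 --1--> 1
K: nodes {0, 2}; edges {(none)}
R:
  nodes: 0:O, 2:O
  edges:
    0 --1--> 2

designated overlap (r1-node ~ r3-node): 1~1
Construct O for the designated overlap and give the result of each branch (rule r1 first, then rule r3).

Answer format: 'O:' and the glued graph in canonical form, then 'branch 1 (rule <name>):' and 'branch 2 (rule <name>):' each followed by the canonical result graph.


O:
nodes: 0:O, 1:C, 2:N, 3:O, 4:O
edges: (0,1,1); (1,2,1); (3,1,1)
branch 1 (rule r1):
nodes: 0:O, 2:N, 3:O, 4:O
edges: (0,2,2)
branch 2 (rule r3):
nodes: 0:O, 2:N, 3:O, 4:O
edges: (3,4,1)


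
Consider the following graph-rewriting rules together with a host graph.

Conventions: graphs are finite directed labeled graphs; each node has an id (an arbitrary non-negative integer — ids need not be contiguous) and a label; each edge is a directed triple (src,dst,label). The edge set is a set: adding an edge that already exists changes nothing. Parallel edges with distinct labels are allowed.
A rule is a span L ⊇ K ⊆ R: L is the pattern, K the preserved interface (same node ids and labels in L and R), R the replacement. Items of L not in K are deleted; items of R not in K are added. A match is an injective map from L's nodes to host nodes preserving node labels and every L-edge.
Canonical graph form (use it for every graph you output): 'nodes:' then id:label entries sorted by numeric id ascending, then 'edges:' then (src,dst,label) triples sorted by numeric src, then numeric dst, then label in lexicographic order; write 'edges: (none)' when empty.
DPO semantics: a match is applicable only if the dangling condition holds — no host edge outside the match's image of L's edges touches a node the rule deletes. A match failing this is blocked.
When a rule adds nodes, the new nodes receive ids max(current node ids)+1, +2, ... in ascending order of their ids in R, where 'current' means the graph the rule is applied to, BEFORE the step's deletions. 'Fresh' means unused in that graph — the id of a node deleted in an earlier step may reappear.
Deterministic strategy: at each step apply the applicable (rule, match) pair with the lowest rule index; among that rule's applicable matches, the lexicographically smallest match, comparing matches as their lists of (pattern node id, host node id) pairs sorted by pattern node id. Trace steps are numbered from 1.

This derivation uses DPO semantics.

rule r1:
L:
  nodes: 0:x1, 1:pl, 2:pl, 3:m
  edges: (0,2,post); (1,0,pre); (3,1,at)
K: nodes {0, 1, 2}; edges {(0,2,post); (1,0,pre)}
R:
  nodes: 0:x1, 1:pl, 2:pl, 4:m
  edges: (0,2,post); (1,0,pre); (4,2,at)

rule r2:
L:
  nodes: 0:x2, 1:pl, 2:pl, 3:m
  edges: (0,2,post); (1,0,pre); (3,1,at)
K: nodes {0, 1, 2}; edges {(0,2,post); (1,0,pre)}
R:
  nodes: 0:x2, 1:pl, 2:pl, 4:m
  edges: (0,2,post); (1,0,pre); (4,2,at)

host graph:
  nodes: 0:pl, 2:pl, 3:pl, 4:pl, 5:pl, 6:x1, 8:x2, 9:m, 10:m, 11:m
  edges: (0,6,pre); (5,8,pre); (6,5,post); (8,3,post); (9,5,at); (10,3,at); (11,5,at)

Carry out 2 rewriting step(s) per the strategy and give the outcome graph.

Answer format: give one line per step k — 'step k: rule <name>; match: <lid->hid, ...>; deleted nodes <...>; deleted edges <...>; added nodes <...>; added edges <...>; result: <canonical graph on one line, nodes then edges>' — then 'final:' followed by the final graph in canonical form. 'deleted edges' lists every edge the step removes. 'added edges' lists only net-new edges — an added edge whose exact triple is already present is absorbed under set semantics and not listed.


step 1: rule r2; match: 0->8, 1->5, 2->3, 3->9; deleted nodes 9; deleted edges (9,5,at); added nodes 12; added edges (12,3,at); result: nodes: 0:pl, 2:pl, 3:pl, 4:pl, 5:pl, 6:x1, 8:x2, 10:m, 11:m, 12:m edges: (0,6,pre); (5,8,pre); (6,5,post); (8,3,post); (10,3,at); (11,5,at); (12,3,at)
step 2: rule r2; match: 0->8, 1->5, 2->3, 3->11; deleted nodes 11; deleted edges (11,5,at); added nodes 13; added edges (13,3,at); result: nodes: 0:pl, 2:pl, 3:pl, 4:pl, 5:pl, 6:x1, 8:x2, 10:m, 12:m, 13:m edges: (0,6,pre); (5,8,pre); (6,5,post); (8,3,post); (10,3,at); (12,3,at); (13,3,at)
final:
nodes: 0:pl, 2:pl, 3:pl, 4:pl, 5:pl, 6:x1, 8:x2, 10:m, 12:m, 13:m
edges: (0,6,pre); (5,8,pre); (6,5,post); (8,3,post); (10,3,at); (12,3,at); (13,3,at)


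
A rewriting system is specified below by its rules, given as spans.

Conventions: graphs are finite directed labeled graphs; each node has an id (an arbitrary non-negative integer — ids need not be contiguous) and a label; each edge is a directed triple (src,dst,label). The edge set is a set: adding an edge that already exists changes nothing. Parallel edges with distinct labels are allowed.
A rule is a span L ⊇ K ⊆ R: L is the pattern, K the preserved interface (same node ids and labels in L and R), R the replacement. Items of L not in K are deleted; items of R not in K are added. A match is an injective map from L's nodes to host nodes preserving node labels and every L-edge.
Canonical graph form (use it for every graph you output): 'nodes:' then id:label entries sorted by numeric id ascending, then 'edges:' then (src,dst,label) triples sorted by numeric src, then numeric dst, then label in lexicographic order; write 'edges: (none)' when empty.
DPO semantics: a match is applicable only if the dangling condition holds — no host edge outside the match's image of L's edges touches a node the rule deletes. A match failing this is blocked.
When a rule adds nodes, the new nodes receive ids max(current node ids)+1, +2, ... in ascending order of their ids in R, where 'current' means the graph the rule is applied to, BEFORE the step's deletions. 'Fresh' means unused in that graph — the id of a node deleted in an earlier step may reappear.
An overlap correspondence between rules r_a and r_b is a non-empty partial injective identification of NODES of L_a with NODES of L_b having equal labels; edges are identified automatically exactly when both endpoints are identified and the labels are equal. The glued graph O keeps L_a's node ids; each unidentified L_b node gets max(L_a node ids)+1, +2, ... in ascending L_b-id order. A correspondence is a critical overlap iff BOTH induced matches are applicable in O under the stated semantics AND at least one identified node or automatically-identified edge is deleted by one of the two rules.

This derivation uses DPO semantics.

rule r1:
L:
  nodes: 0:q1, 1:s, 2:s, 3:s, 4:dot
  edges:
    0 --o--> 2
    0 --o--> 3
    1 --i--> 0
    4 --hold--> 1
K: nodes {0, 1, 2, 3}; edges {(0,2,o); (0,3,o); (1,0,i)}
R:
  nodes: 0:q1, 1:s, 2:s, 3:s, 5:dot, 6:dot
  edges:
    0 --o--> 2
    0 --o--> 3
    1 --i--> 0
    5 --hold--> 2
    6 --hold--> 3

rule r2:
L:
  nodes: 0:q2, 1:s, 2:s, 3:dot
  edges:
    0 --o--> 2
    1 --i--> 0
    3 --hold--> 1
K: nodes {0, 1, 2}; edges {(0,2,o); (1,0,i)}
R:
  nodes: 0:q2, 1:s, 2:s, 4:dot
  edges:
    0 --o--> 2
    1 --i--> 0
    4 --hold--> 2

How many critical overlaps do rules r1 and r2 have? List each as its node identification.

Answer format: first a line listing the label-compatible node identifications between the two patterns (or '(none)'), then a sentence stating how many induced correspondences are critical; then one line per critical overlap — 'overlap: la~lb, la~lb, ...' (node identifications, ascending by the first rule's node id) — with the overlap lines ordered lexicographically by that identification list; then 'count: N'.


label-compatible node identifications between L(r1) and L(r2): 1~1, 1~2, 2~1, 2~2, 3~1, 3~2, 4~3
3 of the induced correspondences are critical overlaps of r1 and r2.
overlap: 1~1, 2~2, 4~3
overlap: 1~1, 3~2, 4~3
overlap: 1~1, 4~3
count: 3


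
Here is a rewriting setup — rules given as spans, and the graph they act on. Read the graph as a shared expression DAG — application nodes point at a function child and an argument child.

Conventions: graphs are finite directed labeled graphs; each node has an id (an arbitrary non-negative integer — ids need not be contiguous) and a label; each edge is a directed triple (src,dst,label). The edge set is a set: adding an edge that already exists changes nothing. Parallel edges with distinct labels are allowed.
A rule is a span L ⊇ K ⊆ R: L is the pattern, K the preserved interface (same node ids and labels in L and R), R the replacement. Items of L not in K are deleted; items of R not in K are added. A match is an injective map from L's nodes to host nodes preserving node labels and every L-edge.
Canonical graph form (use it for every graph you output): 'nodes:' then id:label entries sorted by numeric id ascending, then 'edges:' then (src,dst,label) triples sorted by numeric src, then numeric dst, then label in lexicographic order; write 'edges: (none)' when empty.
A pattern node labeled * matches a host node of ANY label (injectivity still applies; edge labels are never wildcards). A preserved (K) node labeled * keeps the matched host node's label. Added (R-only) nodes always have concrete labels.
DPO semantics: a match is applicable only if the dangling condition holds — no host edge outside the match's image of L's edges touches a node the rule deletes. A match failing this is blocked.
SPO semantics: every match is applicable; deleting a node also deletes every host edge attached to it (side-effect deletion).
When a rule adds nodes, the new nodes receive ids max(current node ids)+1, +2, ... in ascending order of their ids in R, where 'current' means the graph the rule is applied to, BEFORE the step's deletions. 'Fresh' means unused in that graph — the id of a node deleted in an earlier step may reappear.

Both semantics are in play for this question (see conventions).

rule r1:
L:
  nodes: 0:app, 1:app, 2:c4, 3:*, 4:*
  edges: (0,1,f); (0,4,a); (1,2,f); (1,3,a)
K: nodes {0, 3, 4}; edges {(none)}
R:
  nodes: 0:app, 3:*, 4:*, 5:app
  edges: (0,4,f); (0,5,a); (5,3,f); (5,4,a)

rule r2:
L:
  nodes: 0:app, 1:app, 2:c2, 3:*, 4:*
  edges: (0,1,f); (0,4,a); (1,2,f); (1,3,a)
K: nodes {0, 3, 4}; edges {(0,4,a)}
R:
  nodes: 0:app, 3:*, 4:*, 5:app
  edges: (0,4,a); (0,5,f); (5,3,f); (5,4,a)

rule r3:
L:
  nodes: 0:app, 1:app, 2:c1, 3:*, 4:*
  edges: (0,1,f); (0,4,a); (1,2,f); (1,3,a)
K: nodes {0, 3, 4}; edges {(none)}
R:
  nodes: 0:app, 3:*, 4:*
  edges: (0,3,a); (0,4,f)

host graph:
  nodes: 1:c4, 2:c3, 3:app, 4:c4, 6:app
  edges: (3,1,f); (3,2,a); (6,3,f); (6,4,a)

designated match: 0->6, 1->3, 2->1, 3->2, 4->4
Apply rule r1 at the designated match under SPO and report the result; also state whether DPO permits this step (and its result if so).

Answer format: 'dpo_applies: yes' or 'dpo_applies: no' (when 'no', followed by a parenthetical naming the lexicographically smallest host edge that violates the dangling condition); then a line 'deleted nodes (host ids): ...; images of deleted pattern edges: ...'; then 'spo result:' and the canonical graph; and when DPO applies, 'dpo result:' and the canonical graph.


dpo_applies: yes
deleted nodes (host ids): 1, 3; images of deleted pattern edges: (3,1,f); (3,2,a); (6,3,f); (6,4,a)
spo result:
nodes: 2:c3, 4:c4, 6:app, 7:app
edges: (6,4,f); (6,7,a); (7,2,f); (7,4,a)
dpo result:
nodes: 2:c3, 4:c4, 6:app, 7:app
edges: (6,4,f); (6,7,a); (7,2,f); (7,4,a)


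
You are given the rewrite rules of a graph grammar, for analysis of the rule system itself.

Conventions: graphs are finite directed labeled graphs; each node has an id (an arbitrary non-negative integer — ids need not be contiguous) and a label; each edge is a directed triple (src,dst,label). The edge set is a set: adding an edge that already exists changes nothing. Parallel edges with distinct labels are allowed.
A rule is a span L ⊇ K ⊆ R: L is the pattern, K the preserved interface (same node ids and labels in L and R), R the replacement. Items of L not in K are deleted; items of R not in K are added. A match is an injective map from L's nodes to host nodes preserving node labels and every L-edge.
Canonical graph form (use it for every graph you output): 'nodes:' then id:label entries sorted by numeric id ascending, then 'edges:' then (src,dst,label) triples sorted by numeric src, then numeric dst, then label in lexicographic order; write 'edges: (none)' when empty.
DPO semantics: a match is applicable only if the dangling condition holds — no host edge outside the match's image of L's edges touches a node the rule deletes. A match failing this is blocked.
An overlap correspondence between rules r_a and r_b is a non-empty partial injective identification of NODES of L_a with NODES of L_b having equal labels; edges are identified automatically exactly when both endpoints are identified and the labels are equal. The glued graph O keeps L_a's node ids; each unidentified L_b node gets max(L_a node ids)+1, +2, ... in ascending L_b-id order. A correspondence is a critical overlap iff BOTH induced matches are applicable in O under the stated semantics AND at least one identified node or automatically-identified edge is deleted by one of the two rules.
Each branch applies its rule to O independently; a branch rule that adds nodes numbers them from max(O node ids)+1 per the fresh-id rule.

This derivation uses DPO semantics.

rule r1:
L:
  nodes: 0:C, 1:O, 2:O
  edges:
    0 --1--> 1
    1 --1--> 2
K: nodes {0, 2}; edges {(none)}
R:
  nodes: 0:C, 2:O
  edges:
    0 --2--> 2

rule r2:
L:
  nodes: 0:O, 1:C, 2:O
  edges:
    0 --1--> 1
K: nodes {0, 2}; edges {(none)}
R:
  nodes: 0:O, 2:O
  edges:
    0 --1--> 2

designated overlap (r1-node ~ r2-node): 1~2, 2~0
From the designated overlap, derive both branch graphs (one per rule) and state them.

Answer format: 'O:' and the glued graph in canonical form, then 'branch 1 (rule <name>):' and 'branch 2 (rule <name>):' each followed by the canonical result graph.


O:
nodes: 0:C, 1:O, 2:O, 3:C
edges: (0,1,1); (1,2,1); (2,3,1)
branch 1 (rule r1):
nodes: 0:C, 2:O, 3:C
edges: (0,2,2); (2,3,1)
branch 2 (rule r2):
nodes: 0:C, 1:O, 2:O
edges: (0,1,1); (1,2,1); (2,1,1)


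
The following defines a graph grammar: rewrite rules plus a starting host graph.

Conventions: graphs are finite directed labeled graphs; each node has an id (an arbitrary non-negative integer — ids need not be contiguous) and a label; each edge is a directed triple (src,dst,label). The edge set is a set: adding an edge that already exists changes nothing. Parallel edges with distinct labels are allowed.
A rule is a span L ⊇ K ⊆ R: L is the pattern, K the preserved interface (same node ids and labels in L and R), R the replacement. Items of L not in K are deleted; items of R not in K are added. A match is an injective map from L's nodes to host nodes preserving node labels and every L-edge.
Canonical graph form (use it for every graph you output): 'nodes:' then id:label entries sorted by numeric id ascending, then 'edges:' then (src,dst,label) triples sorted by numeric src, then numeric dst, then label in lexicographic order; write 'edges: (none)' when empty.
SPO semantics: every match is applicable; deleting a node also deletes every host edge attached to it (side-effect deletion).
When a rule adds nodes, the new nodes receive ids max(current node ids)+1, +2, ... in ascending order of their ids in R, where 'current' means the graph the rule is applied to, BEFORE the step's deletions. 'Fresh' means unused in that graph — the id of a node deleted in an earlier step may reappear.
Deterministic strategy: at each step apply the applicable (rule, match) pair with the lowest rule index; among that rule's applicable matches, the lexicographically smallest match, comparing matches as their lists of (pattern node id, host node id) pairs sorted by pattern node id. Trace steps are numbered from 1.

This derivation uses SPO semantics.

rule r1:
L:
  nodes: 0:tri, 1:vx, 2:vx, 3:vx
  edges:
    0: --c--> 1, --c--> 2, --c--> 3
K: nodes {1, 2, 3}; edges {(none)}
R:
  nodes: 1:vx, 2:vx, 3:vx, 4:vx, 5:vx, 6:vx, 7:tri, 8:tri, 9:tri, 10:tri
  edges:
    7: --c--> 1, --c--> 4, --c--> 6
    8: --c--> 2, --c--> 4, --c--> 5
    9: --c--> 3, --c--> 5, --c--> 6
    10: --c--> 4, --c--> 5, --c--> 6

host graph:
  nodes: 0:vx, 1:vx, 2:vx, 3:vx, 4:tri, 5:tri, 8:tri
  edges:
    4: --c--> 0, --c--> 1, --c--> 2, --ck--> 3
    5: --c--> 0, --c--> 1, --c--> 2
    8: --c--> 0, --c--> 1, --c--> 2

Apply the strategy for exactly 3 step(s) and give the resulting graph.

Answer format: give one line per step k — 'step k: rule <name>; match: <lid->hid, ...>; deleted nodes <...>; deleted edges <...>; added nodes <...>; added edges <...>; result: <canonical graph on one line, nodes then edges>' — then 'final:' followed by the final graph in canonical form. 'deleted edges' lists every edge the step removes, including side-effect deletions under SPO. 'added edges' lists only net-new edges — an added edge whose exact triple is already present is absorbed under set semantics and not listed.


step 1: rule r1; match: 0->4, 1->0, 2->1, 3->2; deleted nodes 4; deleted edges (4,0,c); (4,1,c); (4,2,c); (4,3,ck); added nodes 9, 10, 11, 12, 13, 14, 15; added edges (12,0,c); (12,9,c); (12,11,c); (13,1,c); (13,9,c); (13,10,c); (14,2,c); (14,10,c); (14,11,c); (15,9,c); (15,10,c); (15,11,c); result: nodes: 0:vx, 1:vx, 2:vx, 3:vx, 5:tri, 8:tri, 9:vx, 10:vx, 11:vx, 12:tri, 13:tri, 14:tri, 15:tri edges: (5,0,c); (5,1,c); (5,2,c); (8,0,c); (8,1,c); (8,2,c); (12,0,c); (12,9,c); (12,11,c); (13,1,c); (13,9,c); (13,10,c); (14,2,c); (14,10,c); (14,11,c); (15,9,c); (15,10,c); (15,11,c)
step 2: rule r1; match: 0->5, 1->0, 2->1, 3->2; deleted nodes 5; deleted edges (5,0,c); (5,1,c); (5,2,c); added nodes 16, 17, 18, 19, 20, 21, 22; added edges (19,0,c); (19,16,c); (19,18,c); (20,1,c); (20,16,c); (20,17,c); (21,2,c); (21,17,c); (21,18,c); (22,16,c); (22,17,c); (22,18,c); result: nodes: 0:vx, 1:vx, 2:vx, 3:vx, 8:tri, 9:vx, 10:vx, 11:vx, 12:tri, 13:tri, 14:tri, 15:tri, 16:vx, 17:vx, 18:vx, 19:tri, 20:tri, 21:tri, 22:tri edges: (8,0,c); (8,1,c); (8,2,c); (12,0,c); (12,9,c); (12,11,c); (13,1,c); (13,9,c); (13,10,c); (14,2,c); (14,10,c); (14,11,c); (15,9,c); (15,10,c); (15,11,c); (19,0,c); (19,16,c); (19,18,c); (20,1,c); (20,16,c); (20,17,c); (21,2,c); (21,17,c); (21,18,c); (22,16,c); (22,17,c); (22,18,c)
step 3: rule r1; match: 0->8, 1->0, 2->1, 3->2; deleted nodes 8; deleted edges (8,0,c); (8,1,c); (8,2,c); added nodes 23, 24, 25, 26, 27, 28, 29; added edges (26,0,c); (26,23,c); (26,25,c); (27,1,c); (27,23,c); (27,24,c); (28,2,c); (28,24,c); (28,25,c); (29,23,c); (29,24,c); (29,25,c); result: nodes: 0:vx, 1:vx, 2:vx, 3:vx, 9:vx, 10:vx, 11:vx, 12:tri, 13:tri, 14:tri, 15:tri, 16:vx, 17:vx, 18:vx, 19:tri, 20:tri, 21:tri, 22:tri, 23:vx, 24:vx, 25:vx, 26:tri, 27:tri, 28:tri, 29:tri edges: (12,0,c); (12,9,c); (12,11,c); (13,1,c); (13,9,c); (13,10,c); (14,2,c); (14,10,c); (14,11,c); (15,9,c); (15,10,c); (15,11,c); (19,0,c); (19,16,c); (19,18,c); (20,1,c); (20,16,c); (20,17,c); (21,2,c); (21,17,c); (21,18,c); (22,16,c); (22,17,c); (22,18,c); (26,0,c); (26,23,c); (26,25,c); (27,1,c); (27,23,c); (27,24,c); (28,2,c); (28,24,c); (28,25,c); (29,23,c); (29,24,c); (29,25,c)
final:
nodes: 0:vx, 1:vx, 2:vx, 3:vx, 9:vx, 10:vx, 11:vx, 12:tri, 13:tri, 14:tri, 15:tri, 16:vx, 17:vx, 18:vx, 19:tri, 20:tri, 21:tri, 22:tri, 23:vx, 24:vx, 25:vx, 26:tri, 27:tri, 28:tri, 29:tri
edges: (12,0,c); (12,9,c); (12,11,c); (13,1,c); (13,9,c); (13,10,c); (14,2,c); (14,10,c); (14,11,c); (15,9,c); (15,10,c); (15,11,c); (19,0,c); (19,16,c); (19,18,c); (20,1,c); (20,16,c); (20,17,c); (21,2,c); (21,17,c); (21,18,c); (22,16,c); (22,17,c); (22,18,c); (26,0,c); (26,23,c); (26,25,c); (27,1,c); (27,23,c); (27,24,c); (28,2,c); (28,24,c); (28,25,c); (29,23,c); (29,24,c); (29,25,c)


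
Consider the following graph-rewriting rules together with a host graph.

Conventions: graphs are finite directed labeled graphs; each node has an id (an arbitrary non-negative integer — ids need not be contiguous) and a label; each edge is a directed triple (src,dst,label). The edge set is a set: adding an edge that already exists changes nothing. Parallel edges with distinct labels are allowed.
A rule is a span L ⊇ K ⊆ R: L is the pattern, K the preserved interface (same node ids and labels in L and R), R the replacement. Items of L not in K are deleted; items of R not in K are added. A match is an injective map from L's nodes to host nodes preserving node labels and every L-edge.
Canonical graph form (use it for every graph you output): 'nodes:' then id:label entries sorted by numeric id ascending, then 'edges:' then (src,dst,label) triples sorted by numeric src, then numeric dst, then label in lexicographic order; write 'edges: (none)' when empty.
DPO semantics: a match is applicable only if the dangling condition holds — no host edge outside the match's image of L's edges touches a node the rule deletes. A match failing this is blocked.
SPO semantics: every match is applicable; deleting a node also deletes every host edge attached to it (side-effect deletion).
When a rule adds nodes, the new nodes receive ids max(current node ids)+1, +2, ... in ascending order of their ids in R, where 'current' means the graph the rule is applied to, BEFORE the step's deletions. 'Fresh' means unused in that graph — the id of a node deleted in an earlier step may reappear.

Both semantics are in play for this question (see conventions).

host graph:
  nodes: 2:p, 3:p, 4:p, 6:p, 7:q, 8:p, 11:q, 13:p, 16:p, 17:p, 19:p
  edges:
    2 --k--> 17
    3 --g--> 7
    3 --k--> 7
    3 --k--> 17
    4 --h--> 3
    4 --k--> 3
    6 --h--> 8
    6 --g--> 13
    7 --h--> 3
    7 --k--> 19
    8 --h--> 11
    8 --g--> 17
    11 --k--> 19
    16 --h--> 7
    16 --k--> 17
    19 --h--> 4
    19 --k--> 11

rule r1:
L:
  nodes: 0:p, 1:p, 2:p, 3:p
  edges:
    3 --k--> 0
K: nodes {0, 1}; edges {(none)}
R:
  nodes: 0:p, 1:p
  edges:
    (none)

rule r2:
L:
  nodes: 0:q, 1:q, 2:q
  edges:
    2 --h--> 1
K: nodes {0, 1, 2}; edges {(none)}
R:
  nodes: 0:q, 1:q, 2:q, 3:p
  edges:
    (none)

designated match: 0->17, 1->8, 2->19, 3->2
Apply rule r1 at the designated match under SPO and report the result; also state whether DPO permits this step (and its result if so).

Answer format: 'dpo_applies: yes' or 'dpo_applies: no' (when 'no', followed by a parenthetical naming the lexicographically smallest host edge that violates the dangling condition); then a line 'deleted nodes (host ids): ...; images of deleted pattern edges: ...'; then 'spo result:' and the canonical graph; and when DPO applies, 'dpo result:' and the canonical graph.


dpo_applies: no
(the rule deletes node 19, which keeps host edge (7,19,k) outside the match image — the dangling condition fails, DPO blocks; SPO proceeds and side-deletes such edges)
deleted nodes (host ids): 2, 19; images of deleted pattern edges: (2,17,k)
spo result:
nodes: 3:p, 4:p, 6:p, 7:q, 8:p, 11:q, 13:p, 16:p, 17:p
edges: (3,7,g); (3,7,k); (3,17,k); (4,3,h); (4,3,k); (6,8,h); (6,13,g); (7,3,h); (8,11,h); (8,17,g); (16,7,h); (16,17,k)


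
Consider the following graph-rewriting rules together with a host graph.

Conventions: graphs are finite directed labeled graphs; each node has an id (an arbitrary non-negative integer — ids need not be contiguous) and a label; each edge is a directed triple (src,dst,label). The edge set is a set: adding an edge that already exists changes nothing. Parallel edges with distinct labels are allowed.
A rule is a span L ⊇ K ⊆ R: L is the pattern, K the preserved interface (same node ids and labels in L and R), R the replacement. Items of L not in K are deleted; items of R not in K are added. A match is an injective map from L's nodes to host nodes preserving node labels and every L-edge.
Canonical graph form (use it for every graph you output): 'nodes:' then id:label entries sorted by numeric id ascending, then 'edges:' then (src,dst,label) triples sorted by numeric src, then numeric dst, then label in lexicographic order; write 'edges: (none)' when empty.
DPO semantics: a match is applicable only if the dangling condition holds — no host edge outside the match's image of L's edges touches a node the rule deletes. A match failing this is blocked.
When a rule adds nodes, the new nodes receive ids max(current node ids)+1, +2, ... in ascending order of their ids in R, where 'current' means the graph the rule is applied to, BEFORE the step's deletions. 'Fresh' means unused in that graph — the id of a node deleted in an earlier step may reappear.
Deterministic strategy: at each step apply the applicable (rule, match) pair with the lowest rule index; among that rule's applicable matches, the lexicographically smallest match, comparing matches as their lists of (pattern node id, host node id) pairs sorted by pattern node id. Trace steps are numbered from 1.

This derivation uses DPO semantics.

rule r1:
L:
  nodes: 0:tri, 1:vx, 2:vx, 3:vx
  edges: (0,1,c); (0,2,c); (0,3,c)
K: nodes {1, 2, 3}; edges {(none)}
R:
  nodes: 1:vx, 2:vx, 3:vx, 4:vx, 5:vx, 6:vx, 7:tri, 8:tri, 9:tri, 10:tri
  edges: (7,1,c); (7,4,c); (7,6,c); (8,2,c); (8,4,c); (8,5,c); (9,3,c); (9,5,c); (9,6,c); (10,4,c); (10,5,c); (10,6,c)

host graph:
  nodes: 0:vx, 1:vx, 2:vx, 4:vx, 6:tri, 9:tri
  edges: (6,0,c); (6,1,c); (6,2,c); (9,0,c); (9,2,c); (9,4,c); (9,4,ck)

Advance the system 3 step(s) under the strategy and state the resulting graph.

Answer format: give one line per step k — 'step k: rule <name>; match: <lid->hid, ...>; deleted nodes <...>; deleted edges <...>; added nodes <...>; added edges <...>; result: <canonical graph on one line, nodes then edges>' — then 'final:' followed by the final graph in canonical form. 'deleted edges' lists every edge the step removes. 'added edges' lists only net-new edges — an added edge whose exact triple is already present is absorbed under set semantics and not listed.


step 1: rule r1; match: 0->6, 1->0, 2->1, 3->2; deleted nodes 6; deleted edges (6,0,c); (6,1,c); (6,2,c); added nodes 10, 11, 12, 13, 14, 15, 16; added edges (13,0,c); (13,10,c); (13,12,c); (14,1,c); (14,10,c); (14,11,c); (15,2,c); (15,11,c); (15,12,c); (16,10,c); (16,11,c); (16,12,c); result: nodes: 0:vx, 1:vx, 2:vx, 4:vx, 9:tri, 10:vx, 11:vx, 12:vx, 13:tri, 14:tri, 15:tri, 16:tri edges: (9,0,c); (9,2,c); (9,4,c); (9,4,ck); (13,0,c); (13,10,c); (13,12,c); (14,1,c); (14,10,c); (14,11,c); (15,2,c); (15,11,c); (15,12,c); (16,10,c); (16,11,c); (16,12,c)
step 2: rule r1; match: 0->13, 1->0, 2->10, 3->12; deleted nodes 13; deleted edges (13,0,c); (13,10,c); (13,12,c); added nodes 17, 18, 19, 20, 21, 22, 23; added edges (20,0,c); (20,17,c); (20,19,c); (21,10,c); (21,17,c); (21,18,c); (22,12,c); (22,18,c); (22,19,c); (23,17,c); (23,18,c); (23,19,c); result: nodes: 0:vx, 1:vx, 2:vx, 4:vx, 9:tri, 10:vx, 11:vx, 12:vx, 14:tri, 15:tri, 16:tri, 17:vx, 18:vx, 19:vx, 20:tri, 21:tri, 22:tri, 23:tri edges: (9,0,c); (9,2,c); (9,4,c); (9,4,ck); (14,1,c); (14,10,c); (14,11,c); (15,2,c); (15,11,c); (15,12,c); (16,10,c); (16,11,c); (16,12,c); (20,0,c); (20,17,c); (20,19,c); (21,10,c); (21,17,c); (21,18,c); (22,12,c); (22,18,c); (22,19,c); (23,17,c); (23,18,c); (23,19,c)
step 3: rule r1; match: 0->14, 1->1, 2->10, 3->11; deleted nodes 14; deleted edges (14,1,c); (14,10,c); (14,11,c); added nodes 24, 25, 26, 27, 28, 29, 30; added edges (27,1,c); (27,24,c); (27,26,c); (28,10,c); (28,24,c); (28,25,c); (29,11,c); (29,25,c); (29,26,c); (30,24,c); (30,25,c); (30,26,c); result: nodes: 0:vx, 1:vx, 2:vx, 4:vx, 9:tri, 10:vx, 11:vx, 12:vx, 15:tri, 16:tri, 17:vx, 18:vx, 19:vx, 20:tri, 21:tri, 22:tri, 23:tri, 24:vx, 25:vx, 26:vx, 27:tri, 28:tri, 29:tri, 30:tri edges: (9,0,c); (9,2,c); (9,4,c); (9,4,ck); (15,2,c); (15,11,c); (15,12,c); (16,10,c); (16,11,c); (16,12,c); (20,0,c); (20,17,c); (20,19,c); (21,10,c); (21,17,c); (21,18,c); (22,12,c); (22,18,c); (22,19,c); (23,17,c); (23,18,c); (23,19,c); (27,1,c); (27,24,c); (27,26,c); (28,10,c); (28,24,c); (28,25,c); (29,11,c); (29,25,c); (29,26,c); (30,24,c); (30,25,c); (30,26,c)
final:
nodes: 0:vx, 1:vx, 2:vx, 4:vx, 9:tri, 10:vx, 11:vx, 12:vx, 15:tri, 16:tri, 17:vx, 18:vx, 19:vx, 20:tri, 21:tri, 22:tri, 23:tri, 24:vx, 25:vx, 26:vx, 27:tri, 28:tri, 29:tri, 30:tri
edges: (9,0,c); (9,2,c); (9,4,c); (9,4,ck); (15,2,c); (15,11,c); (15,12,c); (16,10,c); (16,11,c); (16,12,c); (20,0,c); (20,17,c); (20,19,c); (21,10,c); (21,17,c); (21,18,c); (22,12,c); (22,18,c); (22,19,c); (23,17,c); (23,18,c); (23,19,c); (27,1,c); (27,24,c); (27,26,c); (28,10,c); (28,24,c); (28,25,c); (29,11,c); (29,25,c); (29,26,c); (30,24,c); (30,25,c); (30,26,c)


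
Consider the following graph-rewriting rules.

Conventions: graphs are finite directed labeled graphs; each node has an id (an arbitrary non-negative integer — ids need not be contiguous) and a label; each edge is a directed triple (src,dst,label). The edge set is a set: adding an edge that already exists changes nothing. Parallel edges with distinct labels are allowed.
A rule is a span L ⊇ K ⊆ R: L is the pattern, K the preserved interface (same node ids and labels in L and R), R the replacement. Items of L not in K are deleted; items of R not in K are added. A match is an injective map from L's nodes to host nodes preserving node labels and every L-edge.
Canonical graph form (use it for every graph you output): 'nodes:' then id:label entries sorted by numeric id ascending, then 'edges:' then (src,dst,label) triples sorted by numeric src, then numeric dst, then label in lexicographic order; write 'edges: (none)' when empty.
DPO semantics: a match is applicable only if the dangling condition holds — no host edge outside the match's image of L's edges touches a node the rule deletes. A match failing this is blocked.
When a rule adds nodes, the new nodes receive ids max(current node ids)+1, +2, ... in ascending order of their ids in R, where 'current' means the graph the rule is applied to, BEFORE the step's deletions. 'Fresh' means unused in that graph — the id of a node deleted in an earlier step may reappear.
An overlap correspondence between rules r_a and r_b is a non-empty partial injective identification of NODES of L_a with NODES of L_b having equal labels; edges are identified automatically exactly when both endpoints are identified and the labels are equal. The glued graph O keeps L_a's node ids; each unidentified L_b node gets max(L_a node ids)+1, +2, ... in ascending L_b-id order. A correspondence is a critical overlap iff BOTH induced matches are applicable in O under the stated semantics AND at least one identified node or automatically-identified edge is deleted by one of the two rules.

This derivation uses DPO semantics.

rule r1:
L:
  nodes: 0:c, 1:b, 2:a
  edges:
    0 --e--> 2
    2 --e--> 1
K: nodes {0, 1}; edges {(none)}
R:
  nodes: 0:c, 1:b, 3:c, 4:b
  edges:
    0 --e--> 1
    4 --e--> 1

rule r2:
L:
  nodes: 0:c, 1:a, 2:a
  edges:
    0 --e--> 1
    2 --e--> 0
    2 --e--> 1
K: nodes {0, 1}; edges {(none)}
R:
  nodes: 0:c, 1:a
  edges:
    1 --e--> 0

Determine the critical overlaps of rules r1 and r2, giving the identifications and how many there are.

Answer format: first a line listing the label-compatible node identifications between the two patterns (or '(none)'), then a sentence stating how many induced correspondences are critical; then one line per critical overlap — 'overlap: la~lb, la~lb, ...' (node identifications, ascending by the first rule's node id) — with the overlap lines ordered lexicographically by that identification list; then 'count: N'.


label-compatible node identifications between L(r1) and L(r2): 0~0, 2~1, 2~2
0 of the induced correspondences are critical overlaps of r1 and r2.
count: 0


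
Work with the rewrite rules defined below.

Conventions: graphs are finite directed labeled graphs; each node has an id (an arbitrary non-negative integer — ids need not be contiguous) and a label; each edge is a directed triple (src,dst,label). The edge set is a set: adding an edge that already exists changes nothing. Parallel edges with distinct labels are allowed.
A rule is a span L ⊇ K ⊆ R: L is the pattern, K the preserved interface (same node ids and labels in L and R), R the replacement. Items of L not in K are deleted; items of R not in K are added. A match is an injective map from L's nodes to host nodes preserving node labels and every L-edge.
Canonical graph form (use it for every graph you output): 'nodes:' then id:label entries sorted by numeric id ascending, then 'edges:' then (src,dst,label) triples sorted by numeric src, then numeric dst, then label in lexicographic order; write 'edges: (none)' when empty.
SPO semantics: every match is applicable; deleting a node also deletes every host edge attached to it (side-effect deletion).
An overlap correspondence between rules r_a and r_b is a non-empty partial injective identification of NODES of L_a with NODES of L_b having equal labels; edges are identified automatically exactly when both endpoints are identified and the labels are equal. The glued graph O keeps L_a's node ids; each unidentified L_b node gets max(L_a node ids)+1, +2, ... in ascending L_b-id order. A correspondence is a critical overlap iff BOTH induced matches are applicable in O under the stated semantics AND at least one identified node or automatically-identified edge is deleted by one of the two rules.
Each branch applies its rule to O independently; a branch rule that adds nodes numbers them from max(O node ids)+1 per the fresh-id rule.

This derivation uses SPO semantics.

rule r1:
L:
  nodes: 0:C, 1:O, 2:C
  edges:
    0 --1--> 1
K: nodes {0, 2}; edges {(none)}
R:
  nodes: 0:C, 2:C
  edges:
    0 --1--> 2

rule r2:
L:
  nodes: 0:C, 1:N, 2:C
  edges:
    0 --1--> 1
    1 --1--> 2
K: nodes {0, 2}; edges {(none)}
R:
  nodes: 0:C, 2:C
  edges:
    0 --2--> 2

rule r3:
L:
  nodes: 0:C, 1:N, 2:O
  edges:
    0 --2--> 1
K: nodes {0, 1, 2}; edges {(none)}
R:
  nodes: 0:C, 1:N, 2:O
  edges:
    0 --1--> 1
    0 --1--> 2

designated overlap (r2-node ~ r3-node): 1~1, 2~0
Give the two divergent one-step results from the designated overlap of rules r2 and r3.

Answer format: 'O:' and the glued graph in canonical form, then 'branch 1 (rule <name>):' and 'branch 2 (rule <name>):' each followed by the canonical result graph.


O:
nodes: 0:C, 1:N, 2:C, 3:O
edges: (0,1,1); (1,2,1); (2,1,2)
branch 1 (rule r2):
nodes: 0:C, 2:C, 3:O
edges: (0,2,2)
branch 2 (rule r3):
nodes: 0:C, 1:N, 2:C, 3:O
edges: (0,1,1); (1,2,1); (2,1,1); (2,3,1)


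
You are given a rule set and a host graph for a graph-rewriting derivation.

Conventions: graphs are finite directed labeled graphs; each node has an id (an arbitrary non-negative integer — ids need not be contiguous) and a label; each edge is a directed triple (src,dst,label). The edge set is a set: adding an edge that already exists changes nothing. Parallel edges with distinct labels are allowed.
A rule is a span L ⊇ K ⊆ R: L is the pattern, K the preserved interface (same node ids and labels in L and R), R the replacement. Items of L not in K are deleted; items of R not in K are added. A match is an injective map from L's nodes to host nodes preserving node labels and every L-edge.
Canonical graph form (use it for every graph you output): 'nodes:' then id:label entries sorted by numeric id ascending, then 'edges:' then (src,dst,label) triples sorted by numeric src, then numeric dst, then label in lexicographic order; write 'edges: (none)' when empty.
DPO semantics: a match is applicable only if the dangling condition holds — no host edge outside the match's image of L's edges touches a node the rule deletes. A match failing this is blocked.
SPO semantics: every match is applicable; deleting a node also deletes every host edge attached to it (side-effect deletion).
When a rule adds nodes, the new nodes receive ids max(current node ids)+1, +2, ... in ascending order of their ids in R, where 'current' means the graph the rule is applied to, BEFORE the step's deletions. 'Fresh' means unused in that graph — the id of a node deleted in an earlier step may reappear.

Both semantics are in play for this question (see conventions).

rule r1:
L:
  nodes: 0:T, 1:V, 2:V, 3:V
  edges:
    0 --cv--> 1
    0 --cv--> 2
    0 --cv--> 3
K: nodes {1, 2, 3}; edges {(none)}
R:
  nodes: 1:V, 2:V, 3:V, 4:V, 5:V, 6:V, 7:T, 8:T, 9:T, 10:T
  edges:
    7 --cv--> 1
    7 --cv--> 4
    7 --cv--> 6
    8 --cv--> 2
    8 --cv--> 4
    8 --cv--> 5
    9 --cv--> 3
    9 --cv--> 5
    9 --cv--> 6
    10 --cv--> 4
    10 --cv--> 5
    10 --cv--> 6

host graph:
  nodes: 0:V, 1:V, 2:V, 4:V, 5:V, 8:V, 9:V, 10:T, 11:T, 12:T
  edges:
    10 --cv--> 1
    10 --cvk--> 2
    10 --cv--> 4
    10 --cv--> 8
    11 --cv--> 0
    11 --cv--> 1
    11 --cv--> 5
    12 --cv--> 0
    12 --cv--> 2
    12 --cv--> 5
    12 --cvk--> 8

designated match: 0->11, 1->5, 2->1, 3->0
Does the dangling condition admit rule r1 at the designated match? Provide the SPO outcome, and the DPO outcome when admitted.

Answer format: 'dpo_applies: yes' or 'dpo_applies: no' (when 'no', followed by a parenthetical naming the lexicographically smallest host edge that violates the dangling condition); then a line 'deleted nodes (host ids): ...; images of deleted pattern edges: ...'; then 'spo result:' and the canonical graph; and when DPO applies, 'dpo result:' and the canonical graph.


dpo_applies: yes
deleted nodes (host ids): 11; images of deleted pattern edges: (11,0,cv); (11,1,cv); (11,5,cv)
spo result:
nodes: 0:V, 1:V, 2:V, 4:V, 5:V, 8:V, 9:V, 10:T, 12:T, 13:V, 14:V, 15:V, 16:T, 17:T, 18:T, 19:T
edges: (10,1,cv); (10,2,cvk); (10,4,cv); (10,8,cv); (12,0,cv); (12,2,cv); (12,5,cv); (12,8,cvk); (16,5,cv); (16,13,cv); (16,15,cv); (17,1,cv); (17,13,cv); (17,14,cv); (18,0,cv); (18,14,cv); (18,15,cv); (19,13,cv); (19,14,cv); (19,15,cv)
dpo result:
nodes: 0:V, 1:V, 2:V, 4:V, 5:V, 8:V, 9:V, 10:T, 12:T, 13:V, 14:V, 15:V, 16:T, 17:T, 18:T, 19:T
edges: (10,1,cv); (10,2,cvk); (10,4,cv); (10,8,cv); (12,0,cv); (12,2,cv); (12,5,cv); (12,8,cvk); (16,5,cv); (16,13,cv); (16,15,cv); (17,1,cv); (17,13,cv); (17,14,cv); (18,0,cv); (18,14,cv); (18,15,cv); (19,13,cv); (19,14,cv); (19,15,cv)


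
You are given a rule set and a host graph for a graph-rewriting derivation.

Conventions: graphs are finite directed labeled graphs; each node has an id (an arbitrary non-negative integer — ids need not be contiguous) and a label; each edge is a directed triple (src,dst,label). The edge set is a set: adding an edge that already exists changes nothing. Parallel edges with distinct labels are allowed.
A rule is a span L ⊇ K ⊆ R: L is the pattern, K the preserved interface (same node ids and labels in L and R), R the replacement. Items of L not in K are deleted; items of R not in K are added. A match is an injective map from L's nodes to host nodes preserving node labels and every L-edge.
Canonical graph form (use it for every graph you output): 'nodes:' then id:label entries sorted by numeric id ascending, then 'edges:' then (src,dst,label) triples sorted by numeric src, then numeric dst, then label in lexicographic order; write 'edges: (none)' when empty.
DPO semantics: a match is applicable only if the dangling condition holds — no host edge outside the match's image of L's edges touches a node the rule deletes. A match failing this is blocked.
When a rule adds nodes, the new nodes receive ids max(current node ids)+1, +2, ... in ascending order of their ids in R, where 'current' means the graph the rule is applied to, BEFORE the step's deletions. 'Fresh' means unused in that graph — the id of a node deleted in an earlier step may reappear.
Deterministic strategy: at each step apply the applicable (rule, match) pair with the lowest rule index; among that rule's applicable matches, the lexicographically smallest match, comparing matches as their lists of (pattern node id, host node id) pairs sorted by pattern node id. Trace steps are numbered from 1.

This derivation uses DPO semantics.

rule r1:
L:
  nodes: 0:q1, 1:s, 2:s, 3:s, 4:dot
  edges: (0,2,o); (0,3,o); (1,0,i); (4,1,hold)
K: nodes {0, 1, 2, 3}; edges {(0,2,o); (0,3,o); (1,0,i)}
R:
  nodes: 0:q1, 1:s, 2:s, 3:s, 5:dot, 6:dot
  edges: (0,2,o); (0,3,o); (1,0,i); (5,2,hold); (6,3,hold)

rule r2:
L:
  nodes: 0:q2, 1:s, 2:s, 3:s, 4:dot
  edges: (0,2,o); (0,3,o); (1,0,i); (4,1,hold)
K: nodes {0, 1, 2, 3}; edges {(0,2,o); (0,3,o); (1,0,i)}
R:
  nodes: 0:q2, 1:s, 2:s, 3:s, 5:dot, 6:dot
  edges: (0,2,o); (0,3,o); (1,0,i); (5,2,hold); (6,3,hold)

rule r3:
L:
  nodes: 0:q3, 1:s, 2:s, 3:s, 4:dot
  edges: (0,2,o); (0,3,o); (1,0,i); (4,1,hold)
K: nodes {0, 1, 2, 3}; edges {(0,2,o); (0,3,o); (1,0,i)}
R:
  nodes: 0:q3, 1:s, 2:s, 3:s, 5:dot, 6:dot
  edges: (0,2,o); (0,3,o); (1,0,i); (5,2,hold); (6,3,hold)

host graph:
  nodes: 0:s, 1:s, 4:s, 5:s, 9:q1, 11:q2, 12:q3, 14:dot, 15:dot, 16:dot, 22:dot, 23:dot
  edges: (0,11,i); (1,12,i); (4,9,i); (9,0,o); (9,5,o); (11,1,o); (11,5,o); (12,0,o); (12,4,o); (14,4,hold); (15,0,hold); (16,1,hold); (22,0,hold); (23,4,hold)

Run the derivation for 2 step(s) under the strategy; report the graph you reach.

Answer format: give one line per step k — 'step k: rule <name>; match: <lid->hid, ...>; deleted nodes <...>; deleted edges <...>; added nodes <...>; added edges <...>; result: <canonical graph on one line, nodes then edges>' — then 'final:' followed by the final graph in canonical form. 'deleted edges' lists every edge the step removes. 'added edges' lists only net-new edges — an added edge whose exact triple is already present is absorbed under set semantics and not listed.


step 1: rule r1; match: 0->9, 1->4, 2->0, 3->5, 4->14; deleted nodes 14; deleted edges (14,4,hold); added nodes 24, 25; added edges (24,0,hold); (25,5,hold); result: nodes: 0:s, 1:s, 4:s, 5:s, 9:q1, 11:q2, 12:q3, 15:dot, 16:dot, 22:dot, 23:dot, 24:dot, 25:dot edges: (0,11,i); (1,12,i); (4,9,i); (9,0,o); (9,5,o); (11,1,o); (11,5,o); (12,0,o); (12,4,o); (15,0,hold); (16,1,hold); (22,0,hold); (23,4,hold); (24,0,hold); (25,5,hold)
step 2: rule r1; match: 0->9, 1->4, 2->0, 3->5, 4->23; deleted nodes 23; deleted edges (23,4,hold); added nodes 26, 27; added edges (26,0,hold); (27,5,hold); result: nodes: 0:s, 1:s, 4:s, 5:s, 9:q1, 11:q2, 12:q3, 15:dot, 16:dot, 22:dot, 24:dot, 25:dot, 26:dot, 27:dot edges: (0,11,i); (1,12,i); (4,9,i); (9,0,o); (9,5,o); (11,1,o); (11,5,o); (12,0,o); (12,4,o); (15,0,hold); (16,1,hold); (22,0,hold); (24,0,hold); (25,5,hold); (26,0,hold); (27,5,hold)
final:
nodes: 0:s, 1:s, 4:s, 5:s, 9:q1, 11:q2, 12:q3, 15:dot, 16:dot, 22:dot, 24:dot, 25:dot, 26:dot, 27:dot
edges: (0,11,i); (1,12,i); (4,9,i); (9,0,o); (9,5,o); (11,1,o); (11,5,o); (12,0,o); (12,4,o); (15,0,hold); (16,1,hold); (22,0,hold); (24,0,hold); (25,5,hold); (26,0,hold); (27,5,hold)
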